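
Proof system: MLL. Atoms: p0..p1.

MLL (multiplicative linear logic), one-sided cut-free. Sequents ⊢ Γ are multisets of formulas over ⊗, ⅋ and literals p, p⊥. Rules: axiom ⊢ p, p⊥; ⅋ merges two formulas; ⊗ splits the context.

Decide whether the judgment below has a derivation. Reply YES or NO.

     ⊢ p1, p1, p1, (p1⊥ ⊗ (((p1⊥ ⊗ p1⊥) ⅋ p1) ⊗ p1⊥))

Derivation (root first):
[⊗]  ⊢ p1, p1, p1, (p1⊥ ⊗ (((p1⊥ ⊗ p1⊥) ⅋ p1) ⊗ p1⊥))
  [Ax]  ⊢ p1, p1⊥
  [⊗]  ⊢ p1, p1, (((p1⊥ ⊗ p1⊥) ⅋ p1) ⊗ p1⊥)
    [⅋]  ⊢ p1, ((p1⊥ ⊗ p1⊥) ⅋ p1)
      [⊗]  ⊢ p1, p1, (p1⊥ ⊗ p1⊥)
        [Ax]  ⊢ p1, p1⊥
        [Ax]  ⊢ p1, p1⊥
    [Ax]  ⊢ p1, p1⊥

Result: YES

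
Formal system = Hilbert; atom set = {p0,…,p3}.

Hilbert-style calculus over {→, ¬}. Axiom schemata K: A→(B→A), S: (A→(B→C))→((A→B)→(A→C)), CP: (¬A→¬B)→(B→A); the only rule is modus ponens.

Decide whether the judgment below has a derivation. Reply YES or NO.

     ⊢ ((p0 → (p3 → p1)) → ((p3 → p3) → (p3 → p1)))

Truth-table refutation:
  v=0000: Γ:[] Δ:[((p0 → (p3 → p1)) → ((p3 → p3) → (p3 → p1)))=T] refutes=False
  v=0001: Γ:[] Δ:[((p0 → (p3 → p1)) → ((p3 → p3) → (p3 → p1)))=F] refutes=True  ← countermodel

Result: NO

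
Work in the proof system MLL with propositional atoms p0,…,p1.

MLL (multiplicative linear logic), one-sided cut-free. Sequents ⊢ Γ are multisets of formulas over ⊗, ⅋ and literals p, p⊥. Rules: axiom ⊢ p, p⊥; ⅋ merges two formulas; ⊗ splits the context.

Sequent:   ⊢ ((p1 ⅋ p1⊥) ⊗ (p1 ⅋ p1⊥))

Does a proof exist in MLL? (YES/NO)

Proof tree:
[⊗]  ⊢ ((p1 ⅋ p1⊥) ⊗ (p1 ⅋ p1⊥))
  [⅋]  ⊢ (p1 ⅋ p1⊥)
    [Ax]  ⊢ p1, p1⊥
  [⅋]  ⊢ (p1 ⅋ p1⊥)
    [Ax]  ⊢ p1, p1⊥

Result: YES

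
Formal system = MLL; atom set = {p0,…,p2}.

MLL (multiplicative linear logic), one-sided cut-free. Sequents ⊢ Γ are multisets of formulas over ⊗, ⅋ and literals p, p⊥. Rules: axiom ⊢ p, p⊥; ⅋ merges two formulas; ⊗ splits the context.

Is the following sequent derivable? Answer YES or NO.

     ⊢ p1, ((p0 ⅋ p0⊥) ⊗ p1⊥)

Derivation (root first):
[⊗]  ⊢ p1, ((p0 ⅋ p0⊥) ⊗ p1⊥)
  [⅋]  ⊢ (p0 ⅋ p0⊥)
    [Ax]  ⊢ p0, p0⊥
  [Ax]  ⊢ p1, p1⊥

Result: YES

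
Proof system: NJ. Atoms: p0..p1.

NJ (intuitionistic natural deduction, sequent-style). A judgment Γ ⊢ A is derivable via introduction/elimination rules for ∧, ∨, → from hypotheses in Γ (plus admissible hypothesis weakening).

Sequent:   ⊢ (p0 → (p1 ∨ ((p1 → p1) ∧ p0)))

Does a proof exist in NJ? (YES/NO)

Derivation (root first):
[→I]  ⊢ (p0 → (p1 ∨ ((p1 → p1) ∧ p0)))
  [∨I₂] p0 ⊢ (p1 ∨ ((p1 → p1) ∧ p0))
    [∧I] p0 ⊢ ((p1 → p1) ∧ p0)
      [→I]  ⊢ (p1 → p1)
        [Ax] p1 ⊢ p1
      [Ax] p0 ⊢ p0

Result: YES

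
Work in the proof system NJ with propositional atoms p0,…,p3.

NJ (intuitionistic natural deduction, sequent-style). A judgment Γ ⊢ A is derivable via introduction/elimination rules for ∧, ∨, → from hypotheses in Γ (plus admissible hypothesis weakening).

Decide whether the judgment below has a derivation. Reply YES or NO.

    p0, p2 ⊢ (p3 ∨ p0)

Derivation trace:
[∨I₂] p0, p2 ⊢ (p3 ∨ p0)
  [Wk] p0, p2 ⊢ p0
    [Ax] p0 ⊢ p0

Result: YES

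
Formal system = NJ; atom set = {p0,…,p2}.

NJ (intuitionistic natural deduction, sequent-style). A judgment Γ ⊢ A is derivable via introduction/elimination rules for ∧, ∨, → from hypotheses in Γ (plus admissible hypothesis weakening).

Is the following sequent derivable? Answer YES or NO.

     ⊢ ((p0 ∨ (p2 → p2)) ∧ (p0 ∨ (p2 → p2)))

Proof tree:
[∧I]  ⊢ ((p0 ∨ (p2 → p2)) ∧ (p0 ∨ (p2 → p2)))
  [∨I₂]  ⊢ (p0 ∨ (p2 → p2))
    [→I]  ⊢ (p2 → p2)
      [Ax] p2 ⊢ p2
  [∨I₂]  ⊢ (p0 ∨ (p2 → p2))
    [→I]  ⊢ (p2 → p2)
      [Ax] p2 ⊢ p2

Result: YES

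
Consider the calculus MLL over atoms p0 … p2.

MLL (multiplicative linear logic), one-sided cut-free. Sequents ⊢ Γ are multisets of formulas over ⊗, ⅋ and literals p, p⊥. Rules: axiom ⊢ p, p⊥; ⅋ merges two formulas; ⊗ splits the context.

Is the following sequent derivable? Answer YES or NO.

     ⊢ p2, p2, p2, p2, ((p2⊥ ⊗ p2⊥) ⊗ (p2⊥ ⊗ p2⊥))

Proof tree:
[⊗]  ⊢ p2, p2, p2, p2, ((p2⊥ ⊗ p2⊥) ⊗ (p2⊥ ⊗ p2⊥))
  [⊗]  ⊢ p2, p2, (p2⊥ ⊗ p2⊥)
    [Ax]  ⊢ p2, p2⊥
    [Ax]  ⊢ p2, p2⊥
  [⊗]  ⊢ p2, p2, (p2⊥ ⊗ p2⊥)
    [Ax]  ⊢ p2, p2⊥
    [Ax]  ⊢ p2, p2⊥

Result: YES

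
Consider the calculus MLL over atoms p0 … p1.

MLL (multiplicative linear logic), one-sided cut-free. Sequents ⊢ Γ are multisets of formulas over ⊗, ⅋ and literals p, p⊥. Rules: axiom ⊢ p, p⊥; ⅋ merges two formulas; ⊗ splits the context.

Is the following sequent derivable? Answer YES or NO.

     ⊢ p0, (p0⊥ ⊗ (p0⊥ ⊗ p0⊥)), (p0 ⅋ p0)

Derivation trace:
[⅋]  ⊢ p0, (p0⊥ ⊗ (p0⊥ ⊗ p0⊥)), (p0 ⅋ p0)
  [⊗]  ⊢ p0, p0, p0, (p0⊥ ⊗ (p0⊥ ⊗ p0⊥))
    [Ax]  ⊢ p0, p0⊥
    [⊗]  ⊢ p0, p0, (p0⊥ ⊗ p0⊥)
      [Ax]  ⊢ p0, p0⊥
      [Ax]  ⊢ p0, p0⊥

Result: YES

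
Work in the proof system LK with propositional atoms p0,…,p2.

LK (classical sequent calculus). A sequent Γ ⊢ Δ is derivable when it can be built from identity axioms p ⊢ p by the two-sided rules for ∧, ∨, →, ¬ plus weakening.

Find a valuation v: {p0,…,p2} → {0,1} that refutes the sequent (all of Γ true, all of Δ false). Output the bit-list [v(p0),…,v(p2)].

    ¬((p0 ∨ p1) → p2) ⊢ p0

Search for a countermodel by truth-table:
  v=000: Γ:[¬((p0 ∨ p1) → p2)=F] Δ:[p0=F] refutes=False
  v=001: Γ:[¬((p0 ∨ p1) → p2)=F] Δ:[p0=F] refutes=False
  v=010: Γ:[¬((p0 ∨ p1) → p2)=T] Δ:[p0=F] refutes=True  ← countermodel

Result: [0, 1, 0]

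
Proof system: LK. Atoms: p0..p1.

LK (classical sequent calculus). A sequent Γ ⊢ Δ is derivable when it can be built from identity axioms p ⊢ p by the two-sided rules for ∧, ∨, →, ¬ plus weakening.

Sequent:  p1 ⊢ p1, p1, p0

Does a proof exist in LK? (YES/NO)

Proof tree:
[WR] p1 ⊢ p1, p1, p0
  [WR] p1 ⊢ p1, p1
    [Ax] p1 ⊢ p1

Result: YES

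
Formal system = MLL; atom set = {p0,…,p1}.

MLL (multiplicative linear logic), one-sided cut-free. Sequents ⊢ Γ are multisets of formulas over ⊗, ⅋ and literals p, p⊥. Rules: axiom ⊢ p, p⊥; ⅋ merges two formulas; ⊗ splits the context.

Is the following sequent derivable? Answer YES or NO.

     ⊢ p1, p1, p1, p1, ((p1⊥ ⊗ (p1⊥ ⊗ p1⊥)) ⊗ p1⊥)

Derivation (root first):
[⊗]  ⊢ p1, p1, p1, p1, ((p1⊥ ⊗ (p1⊥ ⊗ p1⊥)) ⊗ p1⊥)
  [⊗]  ⊢ p1, p1, p1, (p1⊥ ⊗ (p1⊥ ⊗ p1⊥))
    [Ax]  ⊢ p1, p1⊥
    [⊗]  ⊢ p1, p1, (p1⊥ ⊗ p1⊥)
      [Ax]  ⊢ p1, p1⊥
      [Ax]  ⊢ p1, p1⊥
  [Ax]  ⊢ p1, p1⊥

Result: YES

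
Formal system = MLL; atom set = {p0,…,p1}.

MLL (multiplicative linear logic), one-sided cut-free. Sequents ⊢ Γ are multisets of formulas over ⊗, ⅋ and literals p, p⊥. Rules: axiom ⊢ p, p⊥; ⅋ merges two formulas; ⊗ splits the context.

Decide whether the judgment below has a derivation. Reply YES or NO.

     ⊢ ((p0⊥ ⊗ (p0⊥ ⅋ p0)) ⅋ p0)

Proof tree:
[⅋]  ⊢ ((p0⊥ ⊗ (p0⊥ ⅋ p0)) ⅋ p0)
  [⊗]  ⊢ p0, (p0⊥ ⊗ (p0⊥ ⅋ p0))
    [Ax]  ⊢ p0, p0⊥
    [⅋]  ⊢ (p0⊥ ⅋ p0)
      [Ax]  ⊢ p0, p0⊥

Result: YES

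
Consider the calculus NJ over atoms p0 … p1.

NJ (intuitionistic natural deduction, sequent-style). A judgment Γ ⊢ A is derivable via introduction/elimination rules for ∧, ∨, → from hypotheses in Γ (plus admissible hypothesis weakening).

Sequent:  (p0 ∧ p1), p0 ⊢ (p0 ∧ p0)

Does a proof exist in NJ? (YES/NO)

Derivation (root first):
[∧I] (p0 ∧ p1), p0 ⊢ (p0 ∧ p0)
  [Ax] p0 ⊢ p0
  [Wk] p0, (p0 ∧ p1) ⊢ p0
    [Ax] p0 ⊢ p0

Result: YES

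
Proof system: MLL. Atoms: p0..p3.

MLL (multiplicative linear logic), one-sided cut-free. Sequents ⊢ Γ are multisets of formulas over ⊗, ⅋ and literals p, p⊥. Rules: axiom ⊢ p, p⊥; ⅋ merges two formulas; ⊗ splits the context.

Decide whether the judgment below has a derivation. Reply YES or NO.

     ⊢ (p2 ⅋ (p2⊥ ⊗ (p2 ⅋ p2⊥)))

Proof tree:
[⅋]  ⊢ (p2 ⅋ (p2⊥ ⊗ (p2 ⅋ p2⊥)))
  [⊗]  ⊢ p2, (p2⊥ ⊗ (p2 ⅋ p2⊥))
    [Ax]  ⊢ p2, p2⊥
    [⅋]  ⊢ (p2 ⅋ p2⊥)
      [Ax]  ⊢ p2, p2⊥

Result: YES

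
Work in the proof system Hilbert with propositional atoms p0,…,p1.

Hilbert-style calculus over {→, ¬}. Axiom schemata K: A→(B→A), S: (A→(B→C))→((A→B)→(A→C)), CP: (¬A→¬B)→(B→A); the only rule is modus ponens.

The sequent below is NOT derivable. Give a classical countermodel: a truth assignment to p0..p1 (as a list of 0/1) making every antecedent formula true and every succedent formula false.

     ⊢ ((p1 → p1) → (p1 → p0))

Truth-table refutation:
  v=00: Γ:[] Δ:[((p1 → p1) → (p1 → p0))=T] refutes=False
  v=01: Γ:[] Δ:[((p1 → p1) → (p1 → p0))=F] refutes=True  ← countermodel

Result: [0, 1]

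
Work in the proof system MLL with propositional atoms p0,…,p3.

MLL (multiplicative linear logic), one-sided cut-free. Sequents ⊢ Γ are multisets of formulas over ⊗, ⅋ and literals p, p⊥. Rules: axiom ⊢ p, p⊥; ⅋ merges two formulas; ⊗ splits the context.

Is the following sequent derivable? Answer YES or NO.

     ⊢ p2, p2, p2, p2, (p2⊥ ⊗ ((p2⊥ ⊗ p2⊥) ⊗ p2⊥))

Derivation (root first):
[⊗]  ⊢ p2, p2, p2, p2, (p2⊥ ⊗ ((p2⊥ ⊗ p2⊥) ⊗ p2⊥))
  [Ax]  ⊢ p2, p2⊥
  [⊗]  ⊢ p2, p2, p2, ((p2⊥ ⊗ p2⊥) ⊗ p2⊥)
    [⊗]  ⊢ p2, p2, (p2⊥ ⊗ p2⊥)
      [Ax]  ⊢ p2, p2⊥
      [Ax]  ⊢ p2, p2⊥
    [Ax]  ⊢ p2, p2⊥

Result: YES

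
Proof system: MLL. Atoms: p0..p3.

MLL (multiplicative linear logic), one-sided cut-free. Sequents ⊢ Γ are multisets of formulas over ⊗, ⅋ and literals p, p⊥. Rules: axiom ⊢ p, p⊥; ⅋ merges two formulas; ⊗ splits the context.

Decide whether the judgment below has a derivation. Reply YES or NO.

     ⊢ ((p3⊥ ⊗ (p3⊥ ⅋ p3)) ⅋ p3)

Derivation (root first):
[⅋]  ⊢ ((p3⊥ ⊗ (p3⊥ ⅋ p3)) ⅋ p3)
  [⊗]  ⊢ p3, (p3⊥ ⊗ (p3⊥ ⅋ p3))
    [Ax]  ⊢ p3, p3⊥
    [⅋]  ⊢ (p3⊥ ⅋ p3)
      [Ax]  ⊢ p3, p3⊥

Result: YES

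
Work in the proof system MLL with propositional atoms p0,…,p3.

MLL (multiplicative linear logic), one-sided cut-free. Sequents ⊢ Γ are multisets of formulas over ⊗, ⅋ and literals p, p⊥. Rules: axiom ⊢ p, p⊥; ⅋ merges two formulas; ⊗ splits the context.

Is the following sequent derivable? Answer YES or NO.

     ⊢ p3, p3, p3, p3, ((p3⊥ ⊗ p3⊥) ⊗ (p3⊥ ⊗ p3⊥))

Derivation (root first):
[⊗]  ⊢ p3, p3, p3, p3, ((p3⊥ ⊗ p3⊥) ⊗ (p3⊥ ⊗ p3⊥))
  [⊗]  ⊢ p3, p3, (p3⊥ ⊗ p3⊥)
    [Ax]  ⊢ p3, p3⊥
    [Ax]  ⊢ p3, p3⊥
  [⊗]  ⊢ p3, p3, (p3⊥ ⊗ p3⊥)
    [Ax]  ⊢ p3, p3⊥
    [Ax]  ⊢ p3, p3⊥

Result: YES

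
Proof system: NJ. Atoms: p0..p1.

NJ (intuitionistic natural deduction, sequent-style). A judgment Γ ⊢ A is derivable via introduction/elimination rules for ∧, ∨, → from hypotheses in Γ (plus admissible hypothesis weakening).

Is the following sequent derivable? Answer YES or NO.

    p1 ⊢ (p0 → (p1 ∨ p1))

Derivation trace:
[→I] p1 ⊢ (p0 → (p1 ∨ p1))
  [Wk] p1, p0 ⊢ (p1 ∨ p1)
    [∨I₁] p1 ⊢ (p1 ∨ p1)
      [Ax] p1 ⊢ p1

Result: YES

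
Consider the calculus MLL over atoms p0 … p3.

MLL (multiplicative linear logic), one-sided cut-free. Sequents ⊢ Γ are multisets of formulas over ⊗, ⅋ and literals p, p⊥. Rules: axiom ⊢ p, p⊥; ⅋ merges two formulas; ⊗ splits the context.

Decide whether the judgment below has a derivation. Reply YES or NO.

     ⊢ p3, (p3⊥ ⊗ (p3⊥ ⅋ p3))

Derivation trace:
[⊗]  ⊢ p3, (p3⊥ ⊗ (p3⊥ ⅋ p3))
  [Ax]  ⊢ p3, p3⊥
  [⅋]  ⊢ (p3⊥ ⅋ p3)
    [Ax]  ⊢ p3, p3⊥

Result: YES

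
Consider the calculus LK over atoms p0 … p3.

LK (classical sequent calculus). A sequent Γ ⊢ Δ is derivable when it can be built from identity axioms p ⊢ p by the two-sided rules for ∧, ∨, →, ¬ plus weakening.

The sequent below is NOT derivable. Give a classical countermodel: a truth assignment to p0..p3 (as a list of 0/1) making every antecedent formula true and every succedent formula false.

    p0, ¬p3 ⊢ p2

Search for a countermodel by truth-table:
  v=0000: Γ:[p0=F, ¬p3=T] Δ:[p2=F] refutes=False
  v=0001: Γ:[p0=F, ¬p3=F] Δ:[p2=F] refutes=False
  v=0010: Γ:[p0=F, ¬p3=T] Δ:[p2=T] refutes=False
  v=0011: Γ:[p0=F, ¬p3=F] Δ:[p2=T] refutes=False
  v=0100: Γ:[p0=F, ¬p3=T] Δ:[p2=F] refutes=False
  v=0101: Γ:[p0=F, ¬p3=F] Δ:[p2=F] refutes=False
  v=0110: Γ:[p0=F, ¬p3=T] Δ:[p2=T] refutes=False
  v=0111: Γ:[p0=F, ¬p3=F] Δ:[p2=T] refutes=False
  v=1000: Γ:[p0=T, ¬p3=T] Δ:[p2=F] refutes=True  ← countermodel

Result: [1, 0, 0, 0]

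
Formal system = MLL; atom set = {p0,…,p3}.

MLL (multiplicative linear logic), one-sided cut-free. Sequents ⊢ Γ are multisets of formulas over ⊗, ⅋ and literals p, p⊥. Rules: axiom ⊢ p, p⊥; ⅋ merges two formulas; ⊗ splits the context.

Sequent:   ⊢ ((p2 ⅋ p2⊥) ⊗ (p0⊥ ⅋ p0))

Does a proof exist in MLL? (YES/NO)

Derivation (root first):
[⊗]  ⊢ ((p2 ⅋ p2⊥) ⊗ (p0⊥ ⅋ p0))
  [⅋]  ⊢ (p2 ⅋ p2⊥)
    [Ax]  ⊢ p2, p2⊥
  [⅋]  ⊢ (p0⊥ ⅋ p0)
    [Ax]  ⊢ p0, p0⊥

Result: YES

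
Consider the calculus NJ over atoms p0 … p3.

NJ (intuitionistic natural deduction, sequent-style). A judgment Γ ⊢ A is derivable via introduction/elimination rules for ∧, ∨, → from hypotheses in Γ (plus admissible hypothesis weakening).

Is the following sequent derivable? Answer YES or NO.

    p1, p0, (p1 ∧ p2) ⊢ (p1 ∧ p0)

Proof tree:
[Wk] p1, p0, (p1 ∧ p2) ⊢ (p1 ∧ p0)
  [∧I] p1, p0 ⊢ (p1 ∧ p0)
    [Ax] p1 ⊢ p1
    [Ax] p0 ⊢ p0

Result: YES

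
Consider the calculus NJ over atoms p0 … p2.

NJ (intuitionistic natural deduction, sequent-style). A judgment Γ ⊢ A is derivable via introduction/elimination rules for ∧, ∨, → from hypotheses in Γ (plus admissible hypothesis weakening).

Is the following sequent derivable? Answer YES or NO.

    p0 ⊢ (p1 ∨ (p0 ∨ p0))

Derivation trace:
[∨I₂] p0 ⊢ (p1 ∨ (p0 ∨ p0))
  [∨I₁] p0 ⊢ (p0 ∨ p0)
    [Ax] p0 ⊢ p0

Result: YES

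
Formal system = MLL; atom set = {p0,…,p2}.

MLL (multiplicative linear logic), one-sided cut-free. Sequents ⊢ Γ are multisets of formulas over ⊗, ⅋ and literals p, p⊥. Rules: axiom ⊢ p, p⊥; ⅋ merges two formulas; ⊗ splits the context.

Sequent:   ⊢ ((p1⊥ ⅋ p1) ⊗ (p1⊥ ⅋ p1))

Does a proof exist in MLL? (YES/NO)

Derivation (root first):
[⊗]  ⊢ ((p1⊥ ⅋ p1) ⊗ (p1⊥ ⅋ p1))
  [⅋]  ⊢ (p1⊥ ⅋ p1)
    [Ax]  ⊢ p1, p1⊥
  [⅋]  ⊢ (p1⊥ ⅋ p1)
    [Ax]  ⊢ p1, p1⊥

Result: YES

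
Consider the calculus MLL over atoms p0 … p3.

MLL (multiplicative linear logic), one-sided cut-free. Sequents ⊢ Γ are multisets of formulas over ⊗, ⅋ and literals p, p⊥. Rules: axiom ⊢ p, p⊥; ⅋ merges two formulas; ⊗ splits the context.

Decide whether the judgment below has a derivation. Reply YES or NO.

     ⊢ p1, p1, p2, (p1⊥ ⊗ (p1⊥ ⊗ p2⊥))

Derivation (root first):
[⊗]  ⊢ p1, p1, p2, (p1⊥ ⊗ (p1⊥ ⊗ p2⊥))
  [Ax]  ⊢ p1, p1⊥
  [⊗]  ⊢ p1, p2, (p1⊥ ⊗ p2⊥)
    [Ax]  ⊢ p1, p1⊥
    [Ax]  ⊢ p2, p2⊥

Result: YES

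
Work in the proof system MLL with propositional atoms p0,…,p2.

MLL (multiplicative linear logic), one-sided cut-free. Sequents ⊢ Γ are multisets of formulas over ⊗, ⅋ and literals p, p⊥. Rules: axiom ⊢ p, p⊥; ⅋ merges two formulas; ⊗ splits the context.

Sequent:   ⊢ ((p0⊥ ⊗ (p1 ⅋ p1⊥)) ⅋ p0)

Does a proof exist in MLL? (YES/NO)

Proof tree:
[⅋]  ⊢ ((p0⊥ ⊗ (p1 ⅋ p1⊥)) ⅋ p0)
  [⊗]  ⊢ p0, (p0⊥ ⊗ (p1 ⅋ p1⊥))
    [Ax]  ⊢ p0, p0⊥
    [⅋]  ⊢ (p1 ⅋ p1⊥)
      [Ax]  ⊢ p1, p1⊥

Result: YES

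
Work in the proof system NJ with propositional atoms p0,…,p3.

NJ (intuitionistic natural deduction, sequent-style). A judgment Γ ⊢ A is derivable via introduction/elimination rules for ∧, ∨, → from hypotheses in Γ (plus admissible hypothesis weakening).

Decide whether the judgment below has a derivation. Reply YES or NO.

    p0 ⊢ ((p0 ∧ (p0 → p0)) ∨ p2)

Proof tree:
[∨I₁] p0 ⊢ ((p0 ∧ (p0 → p0)) ∨ p2)
  [∧I] p0 ⊢ (p0 ∧ (p0 → p0))
    [Ax] p0 ⊢ p0
    [→I]  ⊢ (p0 → p0)
      [Ax] p0 ⊢ p0

Result: YES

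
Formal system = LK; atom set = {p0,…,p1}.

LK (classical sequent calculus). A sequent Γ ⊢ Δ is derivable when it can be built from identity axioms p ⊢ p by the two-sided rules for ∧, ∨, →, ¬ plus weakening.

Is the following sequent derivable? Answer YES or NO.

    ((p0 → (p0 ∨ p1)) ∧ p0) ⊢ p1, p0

Proof tree:
[∧L] ((p0 → (p0 ∨ p1)) ∧ p0) ⊢ p1, p0
  [→L] p0, (p0 → (p0 ∨ p1)) ⊢ p1, p0
    [Ax] p0 ⊢ p0
    [∨L] (p0 ∨ p1) ⊢ p1, p0
      [Ax] p0 ⊢ p0
      [Ax] p1 ⊢ p1

Result: YES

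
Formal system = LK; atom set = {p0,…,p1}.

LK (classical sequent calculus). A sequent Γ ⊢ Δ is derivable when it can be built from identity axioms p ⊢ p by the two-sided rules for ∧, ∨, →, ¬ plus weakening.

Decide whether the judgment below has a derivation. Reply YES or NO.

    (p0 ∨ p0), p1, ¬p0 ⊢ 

Derivation (root first):
[¬L] (p0 ∨ p0), p1, ¬p0 ⊢ 
  [WL] (p0 ∨ p0), p1 ⊢ p0
    [∨L] (p0 ∨ p0) ⊢ p0
      [Ax] p0 ⊢ p0
      [Ax] p0 ⊢ p0

Result: YES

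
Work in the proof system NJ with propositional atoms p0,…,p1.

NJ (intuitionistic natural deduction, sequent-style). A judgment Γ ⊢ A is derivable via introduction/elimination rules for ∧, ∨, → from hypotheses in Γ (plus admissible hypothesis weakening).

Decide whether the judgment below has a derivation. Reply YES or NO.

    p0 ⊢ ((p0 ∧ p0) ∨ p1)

Derivation (root first):
[∨I₁] p0 ⊢ ((p0 ∧ p0) ∨ p1)
  [∧I] p0 ⊢ (p0 ∧ p0)
    [Ax] p0 ⊢ p0
    [Ax] p0 ⊢ p0

Result: YES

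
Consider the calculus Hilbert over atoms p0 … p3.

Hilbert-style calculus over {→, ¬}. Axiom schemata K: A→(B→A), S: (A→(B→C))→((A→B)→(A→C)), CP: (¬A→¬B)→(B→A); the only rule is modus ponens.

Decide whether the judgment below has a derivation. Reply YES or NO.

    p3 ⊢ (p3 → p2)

Search for a countermodel by truth-table:
  v=0000: Γ:[p3=F] Δ:[(p3 → p2)=T] refutes=False
  v=0001: Γ:[p3=T] Δ:[(p3 → p2)=F] refutes=True  ← countermodel

Result: NO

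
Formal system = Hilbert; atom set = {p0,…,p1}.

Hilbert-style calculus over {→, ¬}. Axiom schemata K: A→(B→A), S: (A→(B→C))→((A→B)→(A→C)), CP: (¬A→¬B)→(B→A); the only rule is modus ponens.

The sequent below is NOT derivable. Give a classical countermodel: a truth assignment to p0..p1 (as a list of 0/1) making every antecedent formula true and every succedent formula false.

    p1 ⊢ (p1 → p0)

Enumerate valuations to refute Γ ⊢ Δ:
  v=00: Γ:[p1=F] Δ:[(p1 → p0)=T] refutes=False
  v=01: Γ:[p1=T] Δ:[(p1 → p0)=F] refutes=True  ← countermodel

Result: [0, 1]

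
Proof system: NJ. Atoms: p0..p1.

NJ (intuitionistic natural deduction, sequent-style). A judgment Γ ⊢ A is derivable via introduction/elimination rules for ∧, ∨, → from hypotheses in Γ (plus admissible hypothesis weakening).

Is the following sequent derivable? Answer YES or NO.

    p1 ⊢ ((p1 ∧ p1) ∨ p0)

Proof tree:
[∨I₁] p1 ⊢ ((p1 ∧ p1) ∨ p0)
  [∧I] p1 ⊢ (p1 ∧ p1)
    [Ax] p1 ⊢ p1
    [Ax] p1 ⊢ p1

Result: YES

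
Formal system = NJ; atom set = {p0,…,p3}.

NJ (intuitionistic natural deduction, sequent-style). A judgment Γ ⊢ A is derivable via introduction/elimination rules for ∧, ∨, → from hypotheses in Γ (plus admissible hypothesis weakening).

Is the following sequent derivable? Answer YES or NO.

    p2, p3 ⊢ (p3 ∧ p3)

Proof tree:
[∧I] p2, p3 ⊢ (p3 ∧ p3)
  [Ax] p3 ⊢ p3
  [Wk] p3, p2 ⊢ p3
    [Ax] p3 ⊢ p3

Result: YES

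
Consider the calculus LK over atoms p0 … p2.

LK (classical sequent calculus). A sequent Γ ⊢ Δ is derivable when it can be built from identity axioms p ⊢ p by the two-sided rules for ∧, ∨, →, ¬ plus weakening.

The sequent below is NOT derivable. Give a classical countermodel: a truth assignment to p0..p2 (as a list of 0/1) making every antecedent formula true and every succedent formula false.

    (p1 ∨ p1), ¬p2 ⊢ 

Search for a countermodel by truth-table:
  v=000: Γ:[(p1 ∨ p1)=F, ¬p2=T] Δ:[] refutes=False
  v=001: Γ:[(p1 ∨ p1)=F, ¬p2=F] Δ:[] refutes=False
  v=010: Γ:[(p1 ∨ p1)=T, ¬p2=T] Δ:[] refutes=True  ← countermodel

Result: [0, 1, 0]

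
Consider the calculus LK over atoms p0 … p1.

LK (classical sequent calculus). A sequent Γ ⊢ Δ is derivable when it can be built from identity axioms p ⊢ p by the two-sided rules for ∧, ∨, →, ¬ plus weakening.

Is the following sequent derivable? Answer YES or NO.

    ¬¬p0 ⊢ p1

Enumerate valuations to refute Γ ⊢ Δ:
  v=00: Γ:[¬¬p0=F] Δ:[p1=F] refutes=False
  v=01: Γ:[¬¬p0=F] Δ:[p1=T] refutes=False
  v=10: Γ:[¬¬p0=T] Δ:[p1=F] refutes=True  ← countermodel

Result: NO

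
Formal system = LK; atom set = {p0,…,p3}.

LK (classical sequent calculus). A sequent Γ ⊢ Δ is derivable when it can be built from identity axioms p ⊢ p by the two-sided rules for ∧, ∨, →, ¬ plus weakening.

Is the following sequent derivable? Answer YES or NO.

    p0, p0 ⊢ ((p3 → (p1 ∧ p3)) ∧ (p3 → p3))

Enumerate valuations to refute Γ ⊢ Δ:
  v=0000: Γ:[p0=F, p0=F] Δ:[((p3 → (p1 ∧ p3)) ∧ (p3 → p3))=T] refutes=False
  v=0001: Γ:[p0=F, p0=F] Δ:[((p3 → (p1 ∧ p3)) ∧ (p3 → p3))=F] refutes=False
  v=0010: Γ:[p0=F, p0=F] Δ:[((p3 → (p1 ∧ p3)) ∧ (p3 → p3))=T] refutes=False
  v=0011: Γ:[p0=F, p0=F] Δ:[((p3 → (p1 ∧ p3)) ∧ (p3 → p3))=F] refutes=False
  v=0100: Γ:[p0=F, p0=F] Δ:[((p3 → (p1 ∧ p3)) ∧ (p3 → p3))=T] refutes=False
  v=0101: Γ:[p0=F, p0=F] Δ:[((p3 → (p1 ∧ p3)) ∧ (p3 → p3))=T] refutes=False
  v=0110: Γ:[p0=F, p0=F] Δ:[((p3 → (p1 ∧ p3)) ∧ (p3 → p3))=T] refutes=False
  v=0111: Γ:[p0=F, p0=F] Δ:[((p3 → (p1 ∧ p3)) ∧ (p3 → p3))=T] refutes=False
  v=1000: Γ:[p0=T, p0=T] Δ:[((p3 → (p1 ∧ p3)) ∧ (p3 → p3))=T] refutes=False
  v=1001: Γ:[p0=T, p0=T] Δ:[((p3 → (p1 ∧ p3)) ∧ (p3 → p3))=F] refutes=True  ← countermodel

Result: NO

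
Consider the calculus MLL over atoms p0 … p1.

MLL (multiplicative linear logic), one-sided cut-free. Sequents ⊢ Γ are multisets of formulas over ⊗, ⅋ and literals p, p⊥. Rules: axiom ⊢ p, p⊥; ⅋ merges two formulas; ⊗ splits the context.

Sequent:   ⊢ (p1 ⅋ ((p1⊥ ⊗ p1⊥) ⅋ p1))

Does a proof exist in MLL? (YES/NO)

Derivation trace:
[⅋]  ⊢ (p1 ⅋ ((p1⊥ ⊗ p1⊥) ⅋ p1))
  [⅋]  ⊢ p1, ((p1⊥ ⊗ p1⊥) ⅋ p1)
    [⊗]  ⊢ p1, p1, (p1⊥ ⊗ p1⊥)
      [Ax]  ⊢ p1, p1⊥
      [Ax]  ⊢ p1, p1⊥

Result: YES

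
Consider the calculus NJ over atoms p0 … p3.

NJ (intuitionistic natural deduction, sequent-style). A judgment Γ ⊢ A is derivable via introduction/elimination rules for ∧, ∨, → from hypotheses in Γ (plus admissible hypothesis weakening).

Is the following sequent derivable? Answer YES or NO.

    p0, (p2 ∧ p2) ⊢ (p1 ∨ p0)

Derivation trace:
[Wk] p0, (p2 ∧ p2) ⊢ (p1 ∨ p0)
  [∨I₂] p0 ⊢ (p1 ∨ p0)
    [Ax] p0 ⊢ p0

Result: YES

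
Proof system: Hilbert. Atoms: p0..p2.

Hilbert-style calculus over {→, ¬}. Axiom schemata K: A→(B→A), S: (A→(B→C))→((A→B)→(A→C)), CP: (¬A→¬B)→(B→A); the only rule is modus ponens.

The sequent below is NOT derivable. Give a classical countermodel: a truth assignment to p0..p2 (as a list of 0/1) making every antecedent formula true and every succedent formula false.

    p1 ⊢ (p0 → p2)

Enumerate valuations to refute Γ ⊢ Δ:
  v=000: Γ:[p1=F] Δ:[(p0 → p2)=T] refutes=False
  v=001: Γ:[p1=F] Δ:[(p0 → p2)=T] refutes=False
  v=010: Γ:[p1=T] Δ:[(p0 → p2)=T] refutes=False
  v=011: Γ:[p1=T] Δ:[(p0 → p2)=T] refutes=False
  v=100: Γ:[p1=F] Δ:[(p0 → p2)=F] refutes=False
  v=101: Γ:[p1=F] Δ:[(p0 → p2)=T] refutes=False
  v=110: Γ:[p1=T] Δ:[(p0 → p2)=F] refutes=True  ← countermodel

Result: [1, 1, 0]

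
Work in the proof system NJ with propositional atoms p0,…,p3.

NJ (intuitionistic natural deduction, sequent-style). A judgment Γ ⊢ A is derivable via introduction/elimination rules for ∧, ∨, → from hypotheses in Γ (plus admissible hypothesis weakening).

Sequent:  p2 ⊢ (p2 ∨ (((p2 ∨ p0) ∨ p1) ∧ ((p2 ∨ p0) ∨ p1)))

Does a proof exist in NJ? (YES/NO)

Derivation (root first):
[∨I₂] p2 ⊢ (p2 ∨ (((p2 ∨ p0) ∨ p1) ∧ ((p2 ∨ p0) ∨ p1)))
  [∧I] p2 ⊢ (((p2 ∨ p0) ∨ p1) ∧ ((p2 ∨ p0) ∨ p1))
    [∨I₁] p2 ⊢ ((p2 ∨ p0) ∨ p1)
      [∨I₁] p2 ⊢ (p2 ∨ p0)
        [Ax] p2 ⊢ p2
    [∨I₁] p2 ⊢ ((p2 ∨ p0) ∨ p1)
      [∨I₁] p2 ⊢ (p2 ∨ p0)
        [Ax] p2 ⊢ p2

Result: YES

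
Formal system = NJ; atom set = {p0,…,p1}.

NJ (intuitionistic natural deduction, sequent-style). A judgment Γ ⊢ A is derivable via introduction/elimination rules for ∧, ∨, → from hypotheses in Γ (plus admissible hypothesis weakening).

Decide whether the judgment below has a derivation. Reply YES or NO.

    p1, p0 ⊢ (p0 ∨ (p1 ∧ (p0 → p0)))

Derivation trace:
[∨I₂] p1, p0 ⊢ (p0 ∨ (p1 ∧ (p0 → p0)))
  [Wk] p1, p0 ⊢ (p1 ∧ (p0 → p0))
    [∧I] p1 ⊢ (p1 ∧ (p0 → p0))
      [Ax] p1 ⊢ p1
      [→I]  ⊢ (p0 → p0)
        [Ax] p0 ⊢ p0

Result: YES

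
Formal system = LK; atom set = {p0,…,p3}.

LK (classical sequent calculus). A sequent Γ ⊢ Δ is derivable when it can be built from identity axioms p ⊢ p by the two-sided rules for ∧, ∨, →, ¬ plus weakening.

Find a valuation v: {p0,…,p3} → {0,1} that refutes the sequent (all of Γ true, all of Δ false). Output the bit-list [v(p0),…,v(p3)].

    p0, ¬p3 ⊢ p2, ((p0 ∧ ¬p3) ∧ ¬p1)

Truth-table refutation:
  v=0000: Γ:[p0=F, ¬p3=T] Δ:[p2=F, ((p0 ∧ ¬p3) ∧ ¬p1)=F] refutes=False
  v=0001: Γ:[p0=F, ¬p3=F] Δ:[p2=F, ((p0 ∧ ¬p3) ∧ ¬p1)=F] refutes=False
  v=0010: Γ:[p0=F, ¬p3=T] Δ:[p2=T, ((p0 ∧ ¬p3) ∧ ¬p1)=F] refutes=False
  v=0011: Γ:[p0=F, ¬p3=F] Δ:[p2=T, ((p0 ∧ ¬p3) ∧ ¬p1)=F] refutes=False
  v=0100: Γ:[p0=F, ¬p3=T] Δ:[p2=F, ((p0 ∧ ¬p3) ∧ ¬p1)=F] refutes=False
  v=0101: Γ:[p0=F, ¬p3=F] Δ:[p2=F, ((p0 ∧ ¬p3) ∧ ¬p1)=F] refutes=False
  v=0110: Γ:[p0=F, ¬p3=T] Δ:[p2=T, ((p0 ∧ ¬p3) ∧ ¬p1)=F] refutes=False
  v=0111: Γ:[p0=F, ¬p3=F] Δ:[p2=T, ((p0 ∧ ¬p3) ∧ ¬p1)=F] refutes=False
  v=1000: Γ:[p0=T, ¬p3=T] Δ:[p2=F, ((p0 ∧ ¬p3) ∧ ¬p1)=T] refutes=False
  v=1001: Γ:[p0=T, ¬p3=F] Δ:[p2=F, ((p0 ∧ ¬p3) ∧ ¬p1)=F] refutes=False
  v=1010: Γ:[p0=T, ¬p3=T] Δ:[p2=T, ((p0 ∧ ¬p3) ∧ ¬p1)=T] refutes=False
  v=1011: Γ:[p0=T, ¬p3=F] Δ:[p2=T, ((p0 ∧ ¬p3) ∧ ¬p1)=F] refutes=False
  v=1100: Γ:[p0=T, ¬p3=T] Δ:[p2=F, ((p0 ∧ ¬p3) ∧ ¬p1)=F] refutes=True  ← countermodel

Result: [1, 1, 0, 0]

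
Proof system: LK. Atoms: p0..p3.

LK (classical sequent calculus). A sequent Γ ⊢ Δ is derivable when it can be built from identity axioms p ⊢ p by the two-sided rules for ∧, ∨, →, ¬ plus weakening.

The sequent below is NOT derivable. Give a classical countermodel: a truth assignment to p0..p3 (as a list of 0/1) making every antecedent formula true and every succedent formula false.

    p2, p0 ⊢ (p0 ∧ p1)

Enumerate valuations to refute Γ ⊢ Δ:
  v=0000: Γ:[p2=F, p0=F] Δ:[(p0 ∧ p1)=F] refutes=False
  v=0001: Γ:[p2=F, p0=F] Δ:[(p0 ∧ p1)=F] refutes=False
  v=0010: Γ:[p2=T, p0=F] Δ:[(p0 ∧ p1)=F] refutes=False
  v=0011: Γ:[p2=T, p0=F] Δ:[(p0 ∧ p1)=F] refutes=False
  v=0100: Γ:[p2=F, p0=F] Δ:[(p0 ∧ p1)=F] refutes=False
  v=0101: Γ:[p2=F, p0=F] Δ:[(p0 ∧ p1)=F] refutes=False
  v=0110: Γ:[p2=T, p0=F] Δ:[(p0 ∧ p1)=F] refutes=False
  v=0111: Γ:[p2=T, p0=F] Δ:[(p0 ∧ p1)=F] refutes=False
  v=1000: Γ:[p2=F, p0=T] Δ:[(p0 ∧ p1)=F] refutes=False
  v=1001: Γ:[p2=F, p0=T] Δ:[(p0 ∧ p1)=F] refutes=False
  v=1010: Γ:[p2=T, p0=T] Δ:[(p0 ∧ p1)=F] refutes=True  ← countermodel

Result: [1, 0, 1, 0]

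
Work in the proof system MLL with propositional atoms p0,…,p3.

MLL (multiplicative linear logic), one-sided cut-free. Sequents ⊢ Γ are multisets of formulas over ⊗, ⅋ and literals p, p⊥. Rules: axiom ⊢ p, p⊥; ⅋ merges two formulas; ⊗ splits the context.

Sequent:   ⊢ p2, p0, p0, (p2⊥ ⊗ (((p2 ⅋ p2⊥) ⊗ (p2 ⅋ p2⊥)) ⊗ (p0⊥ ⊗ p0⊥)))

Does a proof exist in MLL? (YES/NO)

Proof tree:
[⊗]  ⊢ p2, p0, p0, (p2⊥ ⊗ (((p2 ⅋ p2⊥) ⊗ (p2 ⅋ p2⊥)) ⊗ (p0⊥ ⊗ p0⊥)))
  [Ax]  ⊢ p2, p2⊥
  [⊗]  ⊢ p0, p0, (((p2 ⅋ p2⊥) ⊗ (p2 ⅋ p2⊥)) ⊗ (p0⊥ ⊗ p0⊥))
    [⊗]  ⊢ ((p2 ⅋ p2⊥) ⊗ (p2 ⅋ p2⊥))
      [⅋]  ⊢ (p2 ⅋ p2⊥)
        [Ax]  ⊢ p2, p2⊥
      [⅋]  ⊢ (p2 ⅋ p2⊥)
        [Ax]  ⊢ p2, p2⊥
    [⊗]  ⊢ p0, p0, (p0⊥ ⊗ p0⊥)
      [Ax]  ⊢ p0, p0⊥
      [Ax]  ⊢ p0, p0⊥

Result: YES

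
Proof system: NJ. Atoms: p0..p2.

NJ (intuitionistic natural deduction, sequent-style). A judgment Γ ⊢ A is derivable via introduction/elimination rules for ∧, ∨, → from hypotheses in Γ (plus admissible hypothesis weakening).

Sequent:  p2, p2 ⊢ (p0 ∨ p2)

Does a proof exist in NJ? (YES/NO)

Derivation (root first):
[Wk] p2, p2 ⊢ (p0 ∨ p2)
  [∨I₂] p2 ⊢ (p0 ∨ p2)
    [Ax] p2 ⊢ p2

Result: YES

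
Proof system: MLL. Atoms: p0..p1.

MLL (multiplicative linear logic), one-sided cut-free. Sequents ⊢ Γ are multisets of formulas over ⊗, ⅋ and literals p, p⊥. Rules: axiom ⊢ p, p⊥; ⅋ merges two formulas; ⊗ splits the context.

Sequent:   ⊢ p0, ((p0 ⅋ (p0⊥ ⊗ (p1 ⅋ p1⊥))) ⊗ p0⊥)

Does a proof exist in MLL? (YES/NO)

Derivation trace:
[⊗]  ⊢ p0, ((p0 ⅋ (p0⊥ ⊗ (p1 ⅋ p1⊥))) ⊗ p0⊥)
  [⅋]  ⊢ (p0 ⅋ (p0⊥ ⊗ (p1 ⅋ p1⊥)))
    [⊗]  ⊢ p0, (p0⊥ ⊗ (p1 ⅋ p1⊥))
      [Ax]  ⊢ p0, p0⊥
      [⅋]  ⊢ (p1 ⅋ p1⊥)
        [Ax]  ⊢ p1, p1⊥
  [Ax]  ⊢ p0, p0⊥

Result: YES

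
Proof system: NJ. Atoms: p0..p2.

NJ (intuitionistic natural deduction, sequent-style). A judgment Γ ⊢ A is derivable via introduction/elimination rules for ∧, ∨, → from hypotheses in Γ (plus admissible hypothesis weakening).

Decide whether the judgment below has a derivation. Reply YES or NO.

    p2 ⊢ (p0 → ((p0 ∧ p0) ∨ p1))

Proof tree:
[→I] p2 ⊢ (p0 → ((p0 ∧ p0) ∨ p1))
  [Wk] p0, p2 ⊢ ((p0 ∧ p0) ∨ p1)
    [∨I₁] p0 ⊢ ((p0 ∧ p0) ∨ p1)
      [∧I] p0 ⊢ (p0 ∧ p0)
        [Ax] p0 ⊢ p0
        [Ax] p0 ⊢ p0

Result: YES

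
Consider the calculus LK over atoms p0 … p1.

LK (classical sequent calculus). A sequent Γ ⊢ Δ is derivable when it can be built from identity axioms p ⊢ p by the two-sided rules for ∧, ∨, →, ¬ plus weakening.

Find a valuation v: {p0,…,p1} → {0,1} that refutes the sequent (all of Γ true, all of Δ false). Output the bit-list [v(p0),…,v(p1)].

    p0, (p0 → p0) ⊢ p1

Enumerate valuations to refute Γ ⊢ Δ:
  v=00: Γ:[p0=F, (p0 → p0)=T] Δ:[p1=F] refutes=False
  v=01: Γ:[p0=F, (p0 → p0)=T] Δ:[p1=T] refutes=False
  v=10: Γ:[p0=T, (p0 → p0)=T] Δ:[p1=F] refutes=True  ← countermodel

Result: [1, 0]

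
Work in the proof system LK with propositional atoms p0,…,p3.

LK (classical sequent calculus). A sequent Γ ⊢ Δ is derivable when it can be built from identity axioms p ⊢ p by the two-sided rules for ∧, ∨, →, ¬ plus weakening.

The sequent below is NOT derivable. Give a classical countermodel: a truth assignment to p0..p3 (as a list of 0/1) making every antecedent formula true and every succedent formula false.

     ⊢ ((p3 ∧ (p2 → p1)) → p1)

Truth-table refutation:
  v=0000: Γ:[] Δ:[((p3 ∧ (p2 → p1)) → p1)=T] refutes=False
  v=0001: Γ:[] Δ:[((p3 ∧ (p2 → p1)) → p1)=F] refutes=True  ← countermodel

Result: [0, 0, 0, 1]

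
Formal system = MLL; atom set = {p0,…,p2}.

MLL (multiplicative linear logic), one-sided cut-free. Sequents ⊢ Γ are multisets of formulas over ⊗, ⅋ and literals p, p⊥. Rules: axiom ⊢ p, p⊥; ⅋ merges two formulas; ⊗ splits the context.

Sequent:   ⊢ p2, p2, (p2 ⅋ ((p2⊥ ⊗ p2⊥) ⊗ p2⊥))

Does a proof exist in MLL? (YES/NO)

Proof tree:
[⅋]  ⊢ p2, p2, (p2 ⅋ ((p2⊥ ⊗ p2⊥) ⊗ p2⊥))
  [⊗]  ⊢ p2, p2, p2, ((p2⊥ ⊗ p2⊥) ⊗ p2⊥)
    [⊗]  ⊢ p2, p2, (p2⊥ ⊗ p2⊥)
      [Ax]  ⊢ p2, p2⊥
      [Ax]  ⊢ p2, p2⊥
    [Ax]  ⊢ p2, p2⊥

Result: YES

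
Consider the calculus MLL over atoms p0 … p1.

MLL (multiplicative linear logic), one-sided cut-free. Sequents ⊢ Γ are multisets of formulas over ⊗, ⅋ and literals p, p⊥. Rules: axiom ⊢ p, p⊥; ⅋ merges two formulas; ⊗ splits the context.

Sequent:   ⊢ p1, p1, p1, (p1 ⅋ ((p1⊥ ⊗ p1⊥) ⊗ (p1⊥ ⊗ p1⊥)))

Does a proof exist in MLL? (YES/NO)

Proof tree:
[⅋]  ⊢ p1, p1, p1, (p1 ⅋ ((p1⊥ ⊗ p1⊥) ⊗ (p1⊥ ⊗ p1⊥)))
  [⊗]  ⊢ p1, p1, p1, p1, ((p1⊥ ⊗ p1⊥) ⊗ (p1⊥ ⊗ p1⊥))
    [⊗]  ⊢ p1, p1, (p1⊥ ⊗ p1⊥)
      [Ax]  ⊢ p1, p1⊥
      [Ax]  ⊢ p1, p1⊥
    [⊗]  ⊢ p1, p1, (p1⊥ ⊗ p1⊥)
      [Ax]  ⊢ p1, p1⊥
      [Ax]  ⊢ p1, p1⊥

Result: YES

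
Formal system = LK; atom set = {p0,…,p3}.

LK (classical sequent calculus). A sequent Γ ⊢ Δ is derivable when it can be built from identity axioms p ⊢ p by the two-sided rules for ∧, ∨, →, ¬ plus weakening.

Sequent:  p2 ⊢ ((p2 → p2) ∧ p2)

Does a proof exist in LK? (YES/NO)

Derivation trace:
[∧R] p2 ⊢ ((p2 → p2) ∧ p2)
  [→R]  ⊢ (p2 → p2)
    [Ax] p2 ⊢ p2
  [Ax] p2 ⊢ p2

Result: YES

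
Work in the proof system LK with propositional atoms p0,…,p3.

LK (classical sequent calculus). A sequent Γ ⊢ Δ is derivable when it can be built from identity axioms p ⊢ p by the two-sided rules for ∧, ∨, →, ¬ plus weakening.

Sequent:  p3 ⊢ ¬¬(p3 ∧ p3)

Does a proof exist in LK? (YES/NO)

Derivation trace:
[¬R] p3 ⊢ ¬¬(p3 ∧ p3)
  [¬L] p3, ¬(p3 ∧ p3) ⊢ 
    [∧R] p3 ⊢ (p3 ∧ p3)
      [Ax] p3 ⊢ p3
      [Ax] p3 ⊢ p3

Result: YES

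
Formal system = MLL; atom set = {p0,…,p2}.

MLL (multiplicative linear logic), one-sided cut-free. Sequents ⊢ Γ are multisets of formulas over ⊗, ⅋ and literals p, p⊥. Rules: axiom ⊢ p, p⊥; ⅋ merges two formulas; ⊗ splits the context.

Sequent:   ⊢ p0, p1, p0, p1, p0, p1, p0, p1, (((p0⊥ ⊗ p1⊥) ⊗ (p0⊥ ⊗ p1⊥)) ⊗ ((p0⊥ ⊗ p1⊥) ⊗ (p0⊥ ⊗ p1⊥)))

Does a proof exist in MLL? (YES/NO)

Derivation (root first):
[⊗]  ⊢ p0, p1, p0, p1, p0, p1, p0, p1, (((p0⊥ ⊗ p1⊥) ⊗ (p0⊥ ⊗ p1⊥)) ⊗ ((p0⊥ ⊗ p1⊥) ⊗ (p0⊥ ⊗ p1⊥)))
  [⊗]  ⊢ p0, p1, p0, p1, ((p0⊥ ⊗ p1⊥) ⊗ (p0⊥ ⊗ p1⊥))
    [⊗]  ⊢ p0, p1, (p0⊥ ⊗ p1⊥)
      [Ax]  ⊢ p0, p0⊥
      [Ax]  ⊢ p1, p1⊥
    [⊗]  ⊢ p0, p1, (p0⊥ ⊗ p1⊥)
      [Ax]  ⊢ p0, p0⊥
      [Ax]  ⊢ p1, p1⊥
  [⊗]  ⊢ p0, p1, p0, p1, ((p0⊥ ⊗ p1⊥) ⊗ (p0⊥ ⊗ p1⊥))
    [⊗]  ⊢ p0, p1, (p0⊥ ⊗ p1⊥)
      [Ax]  ⊢ p0, p0⊥
      [Ax]  ⊢ p1, p1⊥
    [⊗]  ⊢ p0, p1, (p0⊥ ⊗ p1⊥)
      [Ax]  ⊢ p0, p0⊥
      [Ax]  ⊢ p1, p1⊥

Result: YES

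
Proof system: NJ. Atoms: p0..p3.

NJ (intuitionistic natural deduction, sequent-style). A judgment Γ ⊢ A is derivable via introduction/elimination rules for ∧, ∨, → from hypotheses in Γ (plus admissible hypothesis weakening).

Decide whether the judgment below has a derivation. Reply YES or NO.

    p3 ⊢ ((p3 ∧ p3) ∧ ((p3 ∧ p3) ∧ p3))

Derivation trace:
[∧I] p3 ⊢ ((p3 ∧ p3) ∧ ((p3 ∧ p3) ∧ p3))
  [∧I] p3 ⊢ (p3 ∧ p3)
    [Ax] p3 ⊢ p3
    [Ax] p3 ⊢ p3
  [∧I] p3 ⊢ ((p3 ∧ p3) ∧ p3)
    [∧I] p3 ⊢ (p3 ∧ p3)
      [Ax] p3 ⊢ p3
      [Ax] p3 ⊢ p3
    [Ax] p3 ⊢ p3

Result: YES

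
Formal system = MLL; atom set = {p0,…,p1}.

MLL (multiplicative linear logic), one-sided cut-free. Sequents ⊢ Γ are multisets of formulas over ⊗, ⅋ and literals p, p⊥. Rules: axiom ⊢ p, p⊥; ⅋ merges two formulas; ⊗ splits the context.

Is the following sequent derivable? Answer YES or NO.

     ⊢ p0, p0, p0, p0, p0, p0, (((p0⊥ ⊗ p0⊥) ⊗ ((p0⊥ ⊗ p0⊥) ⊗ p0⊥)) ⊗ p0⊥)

Proof tree:
[⊗]  ⊢ p0, p0, p0, p0, p0, p0, (((p0⊥ ⊗ p0⊥) ⊗ ((p0⊥ ⊗ p0⊥) ⊗ p0⊥)) ⊗ p0⊥)
  [⊗]  ⊢ p0, p0, p0, p0, p0, ((p0⊥ ⊗ p0⊥) ⊗ ((p0⊥ ⊗ p0⊥) ⊗ p0⊥))
    [⊗]  ⊢ p0, p0, (p0⊥ ⊗ p0⊥)
      [Ax]  ⊢ p0, p0⊥
      [Ax]  ⊢ p0, p0⊥
    [⊗]  ⊢ p0, p0, p0, ((p0⊥ ⊗ p0⊥) ⊗ p0⊥)
      [⊗]  ⊢ p0, p0, (p0⊥ ⊗ p0⊥)
        [Ax]  ⊢ p0, p0⊥
        [Ax]  ⊢ p0, p0⊥
      [Ax]  ⊢ p0, p0⊥
  [Ax]  ⊢ p0, p0⊥

Result: YES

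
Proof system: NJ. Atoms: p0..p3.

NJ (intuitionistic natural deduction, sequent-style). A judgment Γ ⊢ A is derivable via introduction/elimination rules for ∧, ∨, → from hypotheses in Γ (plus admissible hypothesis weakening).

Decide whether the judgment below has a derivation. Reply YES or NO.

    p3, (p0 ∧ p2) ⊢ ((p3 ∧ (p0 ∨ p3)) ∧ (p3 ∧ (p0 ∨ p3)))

Proof tree:
[∧I] p3, (p0 ∧ p2) ⊢ ((p3 ∧ (p0 ∨ p3)) ∧ (p3 ∧ (p0 ∨ p3)))
  [∧I] p3, (p0 ∧ p2) ⊢ (p3 ∧ (p0 ∨ p3))
    [Ax] p3 ⊢ p3
    [∨I₂] p3, (p0 ∧ p2) ⊢ (p0 ∨ p3)
      [Wk] p3, (p0 ∧ p2) ⊢ p3
        [Ax] p3 ⊢ p3
  [∧I] p3, (p0 ∧ p2) ⊢ (p3 ∧ (p0 ∨ p3))
    [Ax] p3 ⊢ p3
    [∨I₂] p3, (p0 ∧ p2) ⊢ (p0 ∨ p3)
      [Wk] p3, (p0 ∧ p2) ⊢ p3
        [Ax] p3 ⊢ p3

Result: YES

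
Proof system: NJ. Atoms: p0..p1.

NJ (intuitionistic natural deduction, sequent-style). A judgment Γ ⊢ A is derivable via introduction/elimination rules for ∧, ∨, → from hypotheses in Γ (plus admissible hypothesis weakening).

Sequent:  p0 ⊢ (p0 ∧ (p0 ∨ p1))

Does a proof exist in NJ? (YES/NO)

Derivation trace:
[∧I] p0 ⊢ (p0 ∧ (p0 ∨ p1))
  [Ax] p0 ⊢ p0
  [∨I₁] p0 ⊢ (p0 ∨ p1)
    [Ax] p0 ⊢ p0

Result: YES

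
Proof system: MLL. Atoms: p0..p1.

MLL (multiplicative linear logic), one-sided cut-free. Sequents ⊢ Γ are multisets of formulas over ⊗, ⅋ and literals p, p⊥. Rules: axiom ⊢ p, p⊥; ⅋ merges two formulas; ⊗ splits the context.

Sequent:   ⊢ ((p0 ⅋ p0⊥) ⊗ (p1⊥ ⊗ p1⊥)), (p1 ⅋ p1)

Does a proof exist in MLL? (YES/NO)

Derivation trace:
[⅋]  ⊢ ((p0 ⅋ p0⊥) ⊗ (p1⊥ ⊗ p1⊥)), (p1 ⅋ p1)
  [⊗]  ⊢ p1, p1, ((p0 ⅋ p0⊥) ⊗ (p1⊥ ⊗ p1⊥))
    [⅋]  ⊢ (p0 ⅋ p0⊥)
      [Ax]  ⊢ p0, p0⊥
    [⊗]  ⊢ p1, p1, (p1⊥ ⊗ p1⊥)
      [Ax]  ⊢ p1, p1⊥
      [Ax]  ⊢ p1, p1⊥

Result: YES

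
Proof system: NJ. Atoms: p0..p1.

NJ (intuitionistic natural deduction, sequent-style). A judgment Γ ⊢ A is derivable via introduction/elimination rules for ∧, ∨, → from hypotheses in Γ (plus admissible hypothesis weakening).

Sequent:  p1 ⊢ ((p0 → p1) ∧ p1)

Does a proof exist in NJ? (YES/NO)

Derivation (root first):
[∧I] p1 ⊢ ((p0 → p1) ∧ p1)
  [→I] p1, p1 ⊢ (p0 → p1)
    [Wk] p1, p0, p1 ⊢ p1
      [Wk] p1, p0 ⊢ p1
        [Ax] p1 ⊢ p1
  [Ax] p1 ⊢ p1

Result: YES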